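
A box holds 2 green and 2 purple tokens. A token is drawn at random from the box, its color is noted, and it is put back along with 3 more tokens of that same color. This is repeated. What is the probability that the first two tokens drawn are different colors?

Either purple then green, or green then purple; after the first draw the total is 7.
P = (2/4)·(2/7) + (2/4)·(2/7) = 2/7 ≈ 0.2857.

2/7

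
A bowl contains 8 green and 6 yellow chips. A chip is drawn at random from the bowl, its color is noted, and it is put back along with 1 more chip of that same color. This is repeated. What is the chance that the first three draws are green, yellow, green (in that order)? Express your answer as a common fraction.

9/70

Track the composition after each reinforcement of +1.
P = (8/14) · (6/15) · (9/16) = 9/70 ≈ 0.1286.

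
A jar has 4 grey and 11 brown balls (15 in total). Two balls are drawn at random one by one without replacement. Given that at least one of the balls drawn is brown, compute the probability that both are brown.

5/9

P(both brown) = C(11,2)/C(15,2) = 11/21; P(at least one brown) = 1 − C(4,2)/C(15,2) = 33/35.
Since 'both brown' ⊆ 'at least one brown', P(both | at least one) = 11/21 / 33/35 = 5/9 ≈ 0.5556.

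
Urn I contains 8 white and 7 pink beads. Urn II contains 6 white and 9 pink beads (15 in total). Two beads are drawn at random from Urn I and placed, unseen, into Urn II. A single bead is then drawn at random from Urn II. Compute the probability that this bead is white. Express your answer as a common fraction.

106/255

Condition on how many of the transferred beads are white (from Urn I: 8 white of 15; then Urn II has 17 total).
  0 white: C(8,0)C(7,2)/C(15,2) = 1/5; then P = 6/17
  1 white: C(8,1)C(7,1)/C(15,2) = 8/15; then P = 7/17
  2 white: C(8,2)C(7,0)/C(15,2) = 4/15; then P = 8/17
P(white from Urn II) = 106/255 ≈ 0.4157.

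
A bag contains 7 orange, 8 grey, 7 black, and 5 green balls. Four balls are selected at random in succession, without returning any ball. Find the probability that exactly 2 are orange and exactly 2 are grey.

98/2925

Unordered draws without replacement: count favorable combinations over C(27,4).
Favorable = C(7,2) · C(8,2) · C(7,0) · C(5,0) = 588; total = C(27,4) = 17550.
P = 588/17550 = 98/2925 ≈ 0.0335.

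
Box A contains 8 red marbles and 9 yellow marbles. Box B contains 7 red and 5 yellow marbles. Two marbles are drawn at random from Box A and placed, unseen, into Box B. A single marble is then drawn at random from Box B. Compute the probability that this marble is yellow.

103/238

Condition on how many of the transferred marbles are yellow (from Box A: 9 yellow of 17; then Box B has 14 total).
  0 yellow: C(9,0)C(8,2)/C(17,2) = 7/34; then P = 5/14
  1 yellow: C(9,1)C(8,1)/C(17,2) = 9/17; then P = 6/14
  2 yellow: C(9,2)C(8,0)/C(17,2) = 9/34; then P = 7/14
P(yellow from Box B) = 103/238 ≈ 0.4328.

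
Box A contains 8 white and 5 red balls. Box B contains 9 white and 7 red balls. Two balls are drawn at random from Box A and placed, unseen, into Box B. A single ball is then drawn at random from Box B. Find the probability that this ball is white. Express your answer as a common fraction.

133/234

Condition on how many of the transferred balls are white (from Box A: 8 white of 13; then Box B has 18 total).
  0 white: C(8,0)C(5,2)/C(13,2) = 5/39; then P = 9/18
  1 white: C(8,1)C(5,1)/C(13,2) = 20/39; then P = 10/18
  2 white: C(8,2)C(5,0)/C(13,2) = 14/39; then P = 11/18
P(white from Box B) = 133/234 ≈ 0.5684.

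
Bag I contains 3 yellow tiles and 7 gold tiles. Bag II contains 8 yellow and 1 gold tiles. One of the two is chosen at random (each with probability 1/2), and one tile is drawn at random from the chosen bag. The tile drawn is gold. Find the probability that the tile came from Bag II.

10/73

P(gold | Bag I) = 7/10; P(gold | Bag II) = 1/9.
P(gold) = 1/2·7/10 + 1/2·1/9 = 73/180.
By Bayes' rule, P(Bag II | gold) = 1/18 / 73/180 = 10/73 ≈ 0.1370.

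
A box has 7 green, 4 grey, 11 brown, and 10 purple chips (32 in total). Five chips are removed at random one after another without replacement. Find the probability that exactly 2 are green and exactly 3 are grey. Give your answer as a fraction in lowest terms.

3/7192

Unordered draws without replacement: count favorable combinations over C(32,5).
Favorable = C(7,2) · C(4,3) · C(11,0) · C(10,0) = 84; total = C(32,5) = 201376.
P = 84/201376 = 3/7192 ≈ 0.0004.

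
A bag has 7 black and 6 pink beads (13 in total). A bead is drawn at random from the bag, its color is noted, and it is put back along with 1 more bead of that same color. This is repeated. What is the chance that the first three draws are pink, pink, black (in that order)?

Track the composition after each reinforcement of +1.
P = (6/13) · (7/14) · (7/15) = 7/65 ≈ 0.1077.

7/65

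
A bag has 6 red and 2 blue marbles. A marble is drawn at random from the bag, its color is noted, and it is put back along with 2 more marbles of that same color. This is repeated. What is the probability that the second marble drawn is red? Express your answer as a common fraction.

Condition on the first draw. If first is red (prob 6/8), second-red has prob (8)/(10); if not (prob 2/8), it has prob 6/(10).
P = (6/8)·(8/10) + (2/8)·(6/10) = 3/4 ≈ 0.7500.

3/4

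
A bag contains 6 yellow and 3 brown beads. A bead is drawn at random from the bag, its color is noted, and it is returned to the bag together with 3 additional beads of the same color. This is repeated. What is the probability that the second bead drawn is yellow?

2/3

Condition on the first draw. If first is yellow (prob 6/9), second-yellow has prob (9)/(12); if not (prob 3/9), it has prob 6/(12).
P = (6/9)·(9/12) + (3/9)·(6/12) = 2/3 ≈ 0.6667.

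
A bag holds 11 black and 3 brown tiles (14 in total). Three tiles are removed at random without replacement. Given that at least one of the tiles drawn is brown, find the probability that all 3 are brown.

P(all 3 brown) = C(3,3)/C(14,3) = 1/364; P(at least one brown) = 1 − C(11,3)/C(14,3) = 199/364.
Since 'all 3 brown' ⊆ 'at least one brown', P(all 3 | at least one) = 1/364 / 199/364 = 1/199 ≈ 0.0050.

1/199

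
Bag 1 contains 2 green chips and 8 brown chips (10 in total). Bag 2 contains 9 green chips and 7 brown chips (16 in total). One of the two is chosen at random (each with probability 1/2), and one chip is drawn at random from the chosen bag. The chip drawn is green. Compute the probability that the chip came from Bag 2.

P(green | Bag 1) = 1/5; P(green | Bag 2) = 9/16.
P(green) = 1/2·1/5 + 1/2·9/16 = 61/160.
By Bayes' rule, P(Bag 2 | green) = 9/32 / 61/160 = 45/61 ≈ 0.7377.

45/61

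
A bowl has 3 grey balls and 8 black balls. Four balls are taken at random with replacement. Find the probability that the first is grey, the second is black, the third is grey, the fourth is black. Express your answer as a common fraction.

576/14641

Multiply the conditional probability of each draw in order, with replacement (the composition resets each draw).
P = (3/11) · (8/11) · (3/11) · (8/11) = 576/14641 ≈ 0.0393.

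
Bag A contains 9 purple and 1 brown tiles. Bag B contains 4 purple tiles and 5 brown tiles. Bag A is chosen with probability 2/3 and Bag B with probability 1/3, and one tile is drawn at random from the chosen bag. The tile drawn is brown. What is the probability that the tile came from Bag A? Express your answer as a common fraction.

9/34

P(brown | Bag A) = 1/10; P(brown | Bag B) = 5/9.
P(brown) = 2/3·1/10 + 1/3·5/9 = 34/135.
By Bayes' rule, P(Bag A | brown) = 1/15 / 34/135 = 9/34 ≈ 0.2647.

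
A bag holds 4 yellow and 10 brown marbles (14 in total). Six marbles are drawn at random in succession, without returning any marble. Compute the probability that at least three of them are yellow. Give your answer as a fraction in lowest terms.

25/143

Sum the hypergeometric tail for j = 3,…,4 yellow marbles.
Favorable = C(4,3)·C(10,3) + C(4,4)·C(10,2) = 525; total = C(14,6) = 3003.
P = 525/3003 = 25/143 ≈ 0.1748.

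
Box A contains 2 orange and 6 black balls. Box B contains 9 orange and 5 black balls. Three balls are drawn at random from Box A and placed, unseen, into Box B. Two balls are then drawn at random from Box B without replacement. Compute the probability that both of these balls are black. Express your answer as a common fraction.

Condition on how many of the transferred balls are black (from Box A: 6 black of 8; then Box B has 17 total).
  1 black: C(6,1)C(2,2)/C(8,3) = 3/28; then P = C(6,2)/C(17,2) = 15/136
  2 black: C(6,2)C(2,1)/C(8,3) = 15/28; then P = C(7,2)/C(17,2) = 21/136
  3 black: C(6,3)C(2,0)/C(8,3) = 5/14; then P = C(8,2)/C(17,2) = 7/34
P(both black) = 20/119 ≈ 0.1681.

20/119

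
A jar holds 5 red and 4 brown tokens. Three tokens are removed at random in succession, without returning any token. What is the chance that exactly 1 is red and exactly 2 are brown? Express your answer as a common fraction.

Unordered draws without replacement: count favorable combinations over C(9,3).
Favorable = C(5,1) · C(4,2) = 30; total = C(9,3) = 84.
P = 30/84 = 5/14 ≈ 0.3571.

5/14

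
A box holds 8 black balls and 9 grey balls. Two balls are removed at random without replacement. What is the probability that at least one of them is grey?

27/34

Use the complement: P(at least one grey) = 1 − P(no grey).
P(none) = C(8,2)/C(17,2) = 28/136.
So P = 1 − 28/136 = 27/34 ≈ 0.7941.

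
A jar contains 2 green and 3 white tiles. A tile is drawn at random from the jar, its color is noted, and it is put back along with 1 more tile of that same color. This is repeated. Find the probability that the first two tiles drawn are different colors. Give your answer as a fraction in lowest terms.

Either green then white, or white then green; after the first draw the total is 6.
P = (2/5)·(3/6) + (3/5)·(2/6) = 2/5 ≈ 0.4000.

2/5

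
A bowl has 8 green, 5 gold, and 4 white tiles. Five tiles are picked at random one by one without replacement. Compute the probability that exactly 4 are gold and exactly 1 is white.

5/1547

Unordered draws without replacement: count favorable combinations over C(17,5).
Favorable = C(8,0) · C(5,4) · C(4,1) = 20; total = C(17,5) = 6188.
P = 20/6188 = 5/1547 ≈ 0.0032.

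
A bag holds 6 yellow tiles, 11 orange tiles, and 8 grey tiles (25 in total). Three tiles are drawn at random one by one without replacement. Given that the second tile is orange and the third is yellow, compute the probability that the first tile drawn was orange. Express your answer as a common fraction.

10/23

P(first=orange and the second tile is orange and the third is yellow) = (11/25)·(10/24)·(6/23) = 11/230.
P(E) = Σ over first color = 11/460 + 11/230 + 22/575 = 11/100.
By Bayes, P(first=orange | E) = 11/230 / 11/100 = 10/23 ≈ 0.4348.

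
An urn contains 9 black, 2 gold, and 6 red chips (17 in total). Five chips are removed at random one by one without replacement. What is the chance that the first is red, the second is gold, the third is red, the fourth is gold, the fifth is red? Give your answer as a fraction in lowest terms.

Multiply the conditional probability of each draw in order, without replacement, so each draw removes one from its color and from the total.
P = (6/17) · (2/16) · (5/15) · (1/14) · (4/13) = 1/3094 ≈ 0.0003.

1/3094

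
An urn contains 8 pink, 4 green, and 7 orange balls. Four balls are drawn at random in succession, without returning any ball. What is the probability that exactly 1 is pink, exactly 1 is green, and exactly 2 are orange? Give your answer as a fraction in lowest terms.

56/323

Unordered draws without replacement: count favorable combinations over C(19,4).
Favorable = C(8,1) · C(4,1) · C(7,2) = 672; total = C(19,4) = 3876.
P = 672/3876 = 56/323 ≈ 0.1734.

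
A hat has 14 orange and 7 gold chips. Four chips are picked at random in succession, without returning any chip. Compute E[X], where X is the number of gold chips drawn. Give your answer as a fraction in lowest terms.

By linearity of expectation, E[X] = Σ P(draw i is gold); by symmetry each draw (even without replacement) has P(gold) = 7/21.
E[X] = 4 · 7/21 = 4/3 ≈ 1.3333.

4/3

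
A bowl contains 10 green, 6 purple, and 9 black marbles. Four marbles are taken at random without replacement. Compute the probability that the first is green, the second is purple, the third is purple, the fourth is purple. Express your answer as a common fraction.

1/253

Multiply the conditional probability of each draw in order, without replacement, so each draw removes one from its color and from the total.
P = (10/25) · (6/24) · (5/23) · (4/22) = 1/253 ≈ 0.0040.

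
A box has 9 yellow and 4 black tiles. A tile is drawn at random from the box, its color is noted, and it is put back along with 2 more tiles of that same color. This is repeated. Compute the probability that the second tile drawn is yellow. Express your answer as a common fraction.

Condition on the first draw. If first is yellow (prob 9/13), second-yellow has prob (11)/(15); if not (prob 4/13), it has prob 9/(15).
P = (9/13)·(11/15) + (4/13)·(9/15) = 9/13 ≈ 0.6923.

9/13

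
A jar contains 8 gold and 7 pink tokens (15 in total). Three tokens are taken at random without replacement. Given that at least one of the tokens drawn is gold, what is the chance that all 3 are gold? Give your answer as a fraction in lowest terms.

P(all 3 gold) = C(8,3)/C(15,3) = 8/65; P(at least one gold) = 1 − C(7,3)/C(15,3) = 12/13.
Since 'all 3 gold' ⊆ 'at least one gold', P(all 3 | at least one) = 8/65 / 12/13 = 2/15 ≈ 0.1333.

2/15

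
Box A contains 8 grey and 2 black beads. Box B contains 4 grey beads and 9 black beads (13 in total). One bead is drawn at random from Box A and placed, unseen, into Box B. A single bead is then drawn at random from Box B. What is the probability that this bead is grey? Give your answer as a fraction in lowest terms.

12/35

Condition on how many of the transferred beads are grey (from Box A: 8 grey of 10; then Box B has 14 total).
  0 grey: C(8,0)C(2,1)/C(10,1) = 1/5; then P = 4/14
  1 grey: C(8,1)C(2,0)/C(10,1) = 4/5; then P = 5/14
P(grey from Box B) = 12/35 ≈ 0.3429.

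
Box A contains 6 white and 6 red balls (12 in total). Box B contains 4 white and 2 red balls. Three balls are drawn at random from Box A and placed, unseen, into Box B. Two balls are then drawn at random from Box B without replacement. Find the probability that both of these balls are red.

Condition on how many of the transferred balls are red (from Box A: 6 red of 12; then Box B has 9 total).
  0 red: C(6,0)C(6,3)/C(12,3) = 1/11; then P = C(2,2)/C(9,2) = 1/36
  1 red: C(6,1)C(6,2)/C(12,3) = 9/22; then P = C(3,2)/C(9,2) = 1/12
  2 red: C(6,2)C(6,1)/C(12,3) = 9/22; then P = C(4,2)/C(9,2) = 1/6
  3 red: C(6,3)C(6,0)/C(12,3) = 1/11; then P = C(5,2)/C(9,2) = 5/18
P(both red) = 103/792 ≈ 0.1301.

103/792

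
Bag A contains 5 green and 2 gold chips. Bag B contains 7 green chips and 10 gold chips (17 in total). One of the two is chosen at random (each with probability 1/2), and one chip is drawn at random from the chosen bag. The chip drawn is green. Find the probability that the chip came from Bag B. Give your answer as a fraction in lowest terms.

49/134

P(green | Bag A) = 5/7; P(green | Bag B) = 7/17.
P(green) = 1/2·5/7 + 1/2·7/17 = 67/119.
By Bayes' rule, P(Bag B | green) = 7/34 / 67/119 = 49/134 ≈ 0.3657.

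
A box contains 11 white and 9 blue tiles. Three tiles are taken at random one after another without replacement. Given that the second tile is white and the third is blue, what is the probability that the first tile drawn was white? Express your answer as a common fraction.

5/9

P(first=white and the second tile is white and the third is blue) = (11/20)·(10/19)·(9/18) = 11/76.
P(E) = Σ over first color = 11/76 + 11/95 = 99/380.
By Bayes, P(first=white | E) = 11/76 / 99/380 = 5/9 ≈ 0.5556.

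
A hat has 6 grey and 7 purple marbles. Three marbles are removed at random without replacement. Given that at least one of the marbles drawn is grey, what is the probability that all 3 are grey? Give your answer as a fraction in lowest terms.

20/251

P(all 3 grey) = C(6,3)/C(13,3) = 10/143; P(at least one grey) = 1 − C(7,3)/C(13,3) = 251/286.
Since 'all 3 grey' ⊆ 'at least one grey', P(all 3 | at least one) = 10/143 / 251/286 = 20/251 ≈ 0.0797.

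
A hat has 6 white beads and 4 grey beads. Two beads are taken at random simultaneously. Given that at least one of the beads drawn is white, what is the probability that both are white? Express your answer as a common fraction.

P(both white) = C(6,2)/C(10,2) = 1/3; P(at least one white) = 1 − C(4,2)/C(10,2) = 13/15.
Since 'both white' ⊆ 'at least one white', P(both | at least one) = 1/3 / 13/15 = 5/13 ≈ 0.3846.

5/13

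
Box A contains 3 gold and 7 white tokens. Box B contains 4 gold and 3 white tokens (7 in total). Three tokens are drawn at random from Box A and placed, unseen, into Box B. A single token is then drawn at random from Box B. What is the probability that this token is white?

Condition on how many of the transferred tokens are white (from Box A: 7 white of 10; then Box B has 10 total).
  0 white: C(7,0)C(3,3)/C(10,3) = 1/120; then P = 3/10
  1 white: C(7,1)C(3,2)/C(10,3) = 7/40; then P = 4/10
  2 white: C(7,2)C(3,1)/C(10,3) = 21/40; then P = 5/10
  3 white: C(7,3)C(3,0)/C(10,3) = 7/24; then P = 6/10
P(white from Box B) = 51/100 ≈ 0.5100.

51/100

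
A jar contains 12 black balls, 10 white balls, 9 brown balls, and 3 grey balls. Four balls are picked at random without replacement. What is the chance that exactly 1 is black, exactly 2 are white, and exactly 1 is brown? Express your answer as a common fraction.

Unordered draws without replacement: count favorable combinations over C(34,4).
Favorable = C(12,1) · C(10,2) · C(9,1) · C(3,0) = 4860; total = C(34,4) = 46376.
P = 4860/46376 = 1215/11594 ≈ 0.1048.

1215/11594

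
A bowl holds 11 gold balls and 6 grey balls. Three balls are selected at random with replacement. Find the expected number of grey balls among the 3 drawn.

By linearity of expectation, E[X] = Σ P(draw i is grey); each independent draw has P(grey) = 6/17.
E[X] = 3 · 6/17 = 18/17 ≈ 1.0588.

18/17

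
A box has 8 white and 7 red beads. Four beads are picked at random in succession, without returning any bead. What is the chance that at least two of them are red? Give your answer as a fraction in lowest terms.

43/65

Sum the hypergeometric tail for j = 2,…,4 red beads.
Favorable = C(7,2)·C(8,2) + C(7,3)·C(8,1) + C(7,4)·C(8,0) = 903; total = C(15,4) = 1365.
P = 903/1365 = 43/65 ≈ 0.6615.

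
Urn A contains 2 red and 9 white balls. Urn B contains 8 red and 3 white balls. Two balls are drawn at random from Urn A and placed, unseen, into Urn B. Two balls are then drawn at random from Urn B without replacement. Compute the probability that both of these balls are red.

Condition on how many of the transferred balls are red (from Urn A: 2 red of 11; then Urn B has 13 total).
  0 red: C(2,0)C(9,2)/C(11,2) = 36/55; then P = C(8,2)/C(13,2) = 14/39
  1 red: C(2,1)C(9,1)/C(11,2) = 18/55; then P = C(9,2)/C(13,2) = 6/13
  2 red: C(2,2)C(9,0)/C(11,2) = 1/55; then P = C(10,2)/C(13,2) = 15/26
P(both red) = 567/1430 ≈ 0.3965.

567/1430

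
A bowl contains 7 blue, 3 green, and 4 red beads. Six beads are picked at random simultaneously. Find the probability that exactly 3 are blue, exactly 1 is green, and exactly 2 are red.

30/143

Unordered draws without replacement: count favorable combinations over C(14,6).
Favorable = C(7,3) · C(3,1) · C(4,2) = 630; total = C(14,6) = 3003.
P = 630/3003 = 30/143 ≈ 0.2098.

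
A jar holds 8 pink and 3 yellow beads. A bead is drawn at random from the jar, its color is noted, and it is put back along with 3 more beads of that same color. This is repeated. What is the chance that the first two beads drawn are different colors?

24/77

Either yellow then pink, or pink then yellow; after the first draw the total is 14.
P = (3/11)·(8/14) + (8/11)·(3/14) = 24/77 ≈ 0.3117.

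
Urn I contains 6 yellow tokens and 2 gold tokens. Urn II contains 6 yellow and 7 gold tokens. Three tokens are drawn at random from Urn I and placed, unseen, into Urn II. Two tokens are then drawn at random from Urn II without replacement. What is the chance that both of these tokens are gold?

123/560

Condition on how many of the transferred tokens are gold (from Urn I: 2 gold of 8; then Urn II has 16 total).
  0 gold: C(2,0)C(6,3)/C(8,3) = 5/14; then P = C(7,2)/C(16,2) = 7/40
  1 gold: C(2,1)C(6,2)/C(8,3) = 15/28; then P = C(8,2)/C(16,2) = 7/30
  2 gold: C(2,2)C(6,1)/C(8,3) = 3/28; then P = C(9,2)/C(16,2) = 3/10
P(both gold) = 123/560 ≈ 0.2196.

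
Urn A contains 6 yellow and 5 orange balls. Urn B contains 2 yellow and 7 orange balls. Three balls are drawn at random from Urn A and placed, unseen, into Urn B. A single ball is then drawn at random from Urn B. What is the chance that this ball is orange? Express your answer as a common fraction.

23/33

Condition on how many of the transferred balls are orange (from Urn A: 5 orange of 11; then Urn B has 12 total).
  0 orange: C(5,0)C(6,3)/C(11,3) = 4/33; then P = 7/12
  1 orange: C(5,1)C(6,2)/C(11,3) = 5/11; then P = 8/12
  2 orange: C(5,2)C(6,1)/C(11,3) = 4/11; then P = 9/12
  3 orange: C(5,3)C(6,0)/C(11,3) = 2/33; then P = 10/12
P(orange from Urn B) = 23/33 ≈ 0.6970.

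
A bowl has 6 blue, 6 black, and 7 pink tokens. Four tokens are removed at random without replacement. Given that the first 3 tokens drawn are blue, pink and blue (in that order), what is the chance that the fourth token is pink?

3/8

After removing 2 blue, 1 pink, the bowl has 6 pink out of 16 remaining.
P(fourth is pink | given) = 6/16 = 3/8 ≈ 0.3750.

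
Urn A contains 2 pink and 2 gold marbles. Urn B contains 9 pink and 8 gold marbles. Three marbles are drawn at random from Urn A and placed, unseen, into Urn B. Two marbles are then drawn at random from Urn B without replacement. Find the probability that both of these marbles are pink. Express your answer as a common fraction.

5/19

Condition on how many of the transferred marbles are pink (from Urn A: 2 pink of 4; then Urn B has 20 total).
  1 pink: C(2,1)C(2,2)/C(4,3) = 1/2; then P = C(10,2)/C(20,2) = 9/38
  2 pink: C(2,2)C(2,1)/C(4,3) = 1/2; then P = C(11,2)/C(20,2) = 11/38
P(both pink) = 5/19 ≈ 0.2632.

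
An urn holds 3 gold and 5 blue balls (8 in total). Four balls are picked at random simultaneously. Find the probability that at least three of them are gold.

1/14

Sum the hypergeometric tail for j = 3,…,3 gold balls.
Favorable = C(3,3)·C(5,1) = 5; total = C(8,4) = 70.
P = 5/70 = 1/14 ≈ 0.0714.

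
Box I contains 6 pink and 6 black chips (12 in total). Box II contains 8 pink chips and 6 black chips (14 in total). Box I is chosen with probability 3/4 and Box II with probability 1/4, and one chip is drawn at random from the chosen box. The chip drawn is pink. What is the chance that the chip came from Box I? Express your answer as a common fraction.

21/29

P(pink | Box I) = 1/2; P(pink | Box II) = 4/7.
P(pink) = 3/4·1/2 + 1/4·4/7 = 29/56.
By Bayes' rule, P(Box I | pink) = 3/8 / 29/56 = 21/29 ≈ 0.7241.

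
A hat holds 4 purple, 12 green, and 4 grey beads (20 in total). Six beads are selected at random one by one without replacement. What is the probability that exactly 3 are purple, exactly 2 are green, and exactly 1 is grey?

44/1615

Unordered draws without replacement: count favorable combinations over C(20,6).
Favorable = C(4,3) · C(12,2) · C(4,1) = 1056; total = C(20,6) = 38760.
P = 1056/38760 = 44/1615 ≈ 0.0272.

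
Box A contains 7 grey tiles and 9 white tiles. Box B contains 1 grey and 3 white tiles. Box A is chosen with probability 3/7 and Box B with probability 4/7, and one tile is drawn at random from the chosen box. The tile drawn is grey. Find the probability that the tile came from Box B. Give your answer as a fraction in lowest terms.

P(grey | Box A) = 7/16; P(grey | Box B) = 1/4.
P(grey) = 3/7·7/16 + 4/7·1/4 = 37/112.
By Bayes' rule, P(Box B | grey) = 1/7 / 37/112 = 16/37 ≈ 0.4324.

16/37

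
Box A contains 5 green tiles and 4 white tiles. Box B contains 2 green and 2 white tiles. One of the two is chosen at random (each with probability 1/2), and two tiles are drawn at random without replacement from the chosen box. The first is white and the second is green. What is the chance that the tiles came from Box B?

6/11

P(E | Box A) = 5/18; P(E | Box B) = 1/3.
P(E) = 1/2·5/18 + 1/2·1/3 = 11/36.
By Bayes' rule, P(Box B | E) = 1/6 / 11/36 = 6/11 ≈ 0.5455.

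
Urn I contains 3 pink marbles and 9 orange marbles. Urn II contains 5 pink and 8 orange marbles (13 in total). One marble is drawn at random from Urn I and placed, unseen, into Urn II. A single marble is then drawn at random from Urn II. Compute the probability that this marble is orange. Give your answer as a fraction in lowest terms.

5/8

Condition on how many of the transferred marbles are orange (from Urn I: 9 orange of 12; then Urn II has 14 total).
  0 orange: C(9,0)C(3,1)/C(12,1) = 1/4; then P = 8/14
  1 orange: C(9,1)C(3,0)/C(12,1) = 3/4; then P = 9/14
P(orange from Urn II) = 5/8 ≈ 0.6250.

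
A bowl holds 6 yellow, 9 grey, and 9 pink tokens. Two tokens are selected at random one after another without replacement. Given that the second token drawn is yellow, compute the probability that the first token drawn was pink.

9/23

P(first=pink and the second token drawn is yellow) = (9/24)·(6/23) = 9/92.
P(the second token drawn is yellow) = Σ over first color = 5/92 + 9/92 + 9/92 = 1/4.
By Bayes, P(first=pink | the second token drawn is yellow) = 9/92 / 1/4 = 9/23 ≈ 0.3913.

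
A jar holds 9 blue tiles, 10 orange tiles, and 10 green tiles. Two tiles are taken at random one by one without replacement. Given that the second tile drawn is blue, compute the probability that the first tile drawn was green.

5/14

P(first=green and the second tile drawn is blue) = (10/29)·(9/28) = 45/406.
P(the second tile drawn is blue) = Σ over first color = 18/203 + 45/406 + 45/406 = 9/29.
By Bayes, P(first=green | the second tile drawn is blue) = 45/406 / 9/29 = 5/14 ≈ 0.3571.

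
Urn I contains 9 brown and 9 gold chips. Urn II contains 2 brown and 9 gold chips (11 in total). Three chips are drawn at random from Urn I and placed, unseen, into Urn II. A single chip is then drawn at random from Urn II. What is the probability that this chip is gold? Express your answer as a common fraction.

3/4

Condition on how many of the transferred chips are gold (from Urn I: 9 gold of 18; then Urn II has 14 total).
  0 gold: C(9,0)C(9,3)/C(18,3) = 7/68; then P = 9/14
  1 gold: C(9,1)C(9,2)/C(18,3) = 27/68; then P = 10/14
  2 gold: C(9,2)C(9,1)/C(18,3) = 27/68; then P = 11/14
  3 gold: C(9,3)C(9,0)/C(18,3) = 7/68; then P = 12/14
P(gold from Urn II) = 3/4 ≈ 0.7500.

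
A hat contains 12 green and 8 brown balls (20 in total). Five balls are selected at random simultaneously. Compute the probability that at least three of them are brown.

Sum the hypergeometric tail for j = 3,…,5 brown balls.
Favorable = C(8,3)·C(12,2) + C(8,4)·C(12,1) + C(8,5)·C(12,0) = 4592; total = C(20,5) = 15504.
P = 4592/15504 = 287/969 ≈ 0.2962.

287/969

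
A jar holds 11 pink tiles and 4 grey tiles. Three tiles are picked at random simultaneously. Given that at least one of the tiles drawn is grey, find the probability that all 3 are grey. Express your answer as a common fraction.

P(all 3 grey) = C(4,3)/C(15,3) = 4/455; P(at least one grey) = 1 − C(11,3)/C(15,3) = 58/91.
Since 'all 3 grey' ⊆ 'at least one grey', P(all 3 | at least one) = 4/455 / 58/91 = 2/145 ≈ 0.0138.

2/145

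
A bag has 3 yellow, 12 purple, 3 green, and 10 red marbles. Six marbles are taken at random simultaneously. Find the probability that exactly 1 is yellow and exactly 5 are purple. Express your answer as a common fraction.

Unordered draws without replacement: count favorable combinations over C(28,6).
Favorable = C(3,1) · C(12,5) · C(3,0) · C(10,0) = 2376; total = C(28,6) = 376740.
P = 2376/376740 = 66/10465 ≈ 0.0063.

66/10465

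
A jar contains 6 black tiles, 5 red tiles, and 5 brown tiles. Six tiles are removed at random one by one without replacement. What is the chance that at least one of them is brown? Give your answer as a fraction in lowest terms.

Use the complement: P(at least one brown) = 1 − P(no brown).
P(none) = C(11,6)/C(16,6) = 462/8008.
So P = 1 − 462/8008 = 49/52 ≈ 0.9423.

49/52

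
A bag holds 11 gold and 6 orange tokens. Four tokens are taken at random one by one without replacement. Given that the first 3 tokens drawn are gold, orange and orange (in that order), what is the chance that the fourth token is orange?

2/7

After removing 1 gold, 2 orange, the bag has 4 orange out of 14 remaining.
P(fourth is orange | given) = 4/14 = 2/7 ≈ 0.2857.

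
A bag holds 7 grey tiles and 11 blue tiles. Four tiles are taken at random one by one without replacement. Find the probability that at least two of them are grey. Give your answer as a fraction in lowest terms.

Sum the hypergeometric tail for j = 2,…,4 grey tiles.
Favorable = C(7,2)·C(11,2) + C(7,3)·C(11,1) + C(7,4)·C(11,0) = 1575; total = C(18,4) = 3060.
P = 1575/3060 = 35/68 ≈ 0.5147.

35/68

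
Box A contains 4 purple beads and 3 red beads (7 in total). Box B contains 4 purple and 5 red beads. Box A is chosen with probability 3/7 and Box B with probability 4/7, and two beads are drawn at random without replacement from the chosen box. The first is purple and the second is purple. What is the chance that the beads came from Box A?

9/16

P(E | Box A) = 2/7; P(E | Box B) = 1/6.
P(E) = 3/7·2/7 + 4/7·1/6 = 32/147.
By Bayes' rule, P(Box A | E) = 6/49 / 32/147 = 9/16 ≈ 0.5625.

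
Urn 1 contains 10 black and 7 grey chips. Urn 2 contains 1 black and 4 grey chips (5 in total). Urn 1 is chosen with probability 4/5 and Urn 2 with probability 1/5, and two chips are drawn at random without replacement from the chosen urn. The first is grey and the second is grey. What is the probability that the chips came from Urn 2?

P(E | Urn 1) = 21/136; P(E | Urn 2) = 3/5.
P(E) = 4/5·21/136 + 1/5·3/5 = 207/850.
By Bayes' rule, P(Urn 2 | E) = 3/25 / 207/850 = 34/69 ≈ 0.4928.

34/69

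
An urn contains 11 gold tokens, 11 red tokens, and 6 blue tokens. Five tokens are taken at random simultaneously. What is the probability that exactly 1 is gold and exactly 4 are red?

Unordered draws without replacement: count favorable combinations over C(28,5).
Favorable = C(11,1) · C(11,4) · C(6,0) = 3630; total = C(28,5) = 98280.
P = 3630/98280 = 121/3276 ≈ 0.0369.

121/3276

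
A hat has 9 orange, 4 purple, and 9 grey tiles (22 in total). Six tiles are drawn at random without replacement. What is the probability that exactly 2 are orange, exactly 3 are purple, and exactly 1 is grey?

432/24871

Unordered draws without replacement: count favorable combinations over C(22,6).
Favorable = C(9,2) · C(4,3) · C(9,1) = 1296; total = C(22,6) = 74613.
P = 1296/74613 = 432/24871 ≈ 0.0174.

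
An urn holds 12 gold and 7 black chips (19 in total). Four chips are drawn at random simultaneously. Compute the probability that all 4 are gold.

Unordered draws without replacement: count favorable combinations over C(19,4).
Favorable = C(12,4) · C(7,0) = 495; total = C(19,4) = 3876.
P = 495/3876 = 165/1292 ≈ 0.1277.

165/1292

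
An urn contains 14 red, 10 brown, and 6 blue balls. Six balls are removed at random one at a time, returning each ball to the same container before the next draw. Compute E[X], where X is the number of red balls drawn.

14/5

By linearity of expectation, E[X] = Σ P(draw i is red); each independent draw has P(red) = 14/30.
E[X] = 6 · 14/30 = 14/5 ≈ 2.8000.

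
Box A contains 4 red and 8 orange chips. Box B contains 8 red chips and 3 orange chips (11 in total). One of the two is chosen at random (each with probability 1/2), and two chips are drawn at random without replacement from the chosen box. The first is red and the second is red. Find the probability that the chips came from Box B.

28/33

P(E | Box A) = 1/11; P(E | Box B) = 28/55.
P(E) = 1/2·1/11 + 1/2·28/55 = 3/10.
By Bayes' rule, P(Box B | E) = 14/55 / 3/10 = 28/33 ≈ 0.8485.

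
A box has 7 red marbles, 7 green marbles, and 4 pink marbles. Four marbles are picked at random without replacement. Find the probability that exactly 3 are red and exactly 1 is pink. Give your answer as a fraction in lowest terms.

Unordered draws without replacement: count favorable combinations over C(18,4).
Favorable = C(7,3) · C(7,0) · C(4,1) = 140; total = C(18,4) = 3060.
P = 140/3060 = 7/153 ≈ 0.0458.

7/153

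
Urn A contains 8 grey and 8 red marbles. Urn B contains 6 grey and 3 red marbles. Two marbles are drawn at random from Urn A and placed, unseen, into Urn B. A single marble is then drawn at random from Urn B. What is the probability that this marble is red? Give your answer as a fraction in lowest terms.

4/11

Condition on how many of the transferred marbles are red (from Urn A: 8 red of 16; then Urn B has 11 total).
  0 red: C(8,0)C(8,2)/C(16,2) = 7/30; then P = 3/11
  1 red: C(8,1)C(8,1)/C(16,2) = 8/15; then P = 4/11
  2 red: C(8,2)C(8,0)/C(16,2) = 7/30; then P = 5/11
P(red from Urn B) = 4/11 ≈ 0.3636.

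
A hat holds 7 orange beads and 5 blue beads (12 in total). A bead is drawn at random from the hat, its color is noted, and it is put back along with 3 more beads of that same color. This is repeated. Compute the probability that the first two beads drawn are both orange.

After a orange draw the hat holds 10 orange out of 15.
P = (7/12)·(10/15) = 7/18 ≈ 0.3889.

7/18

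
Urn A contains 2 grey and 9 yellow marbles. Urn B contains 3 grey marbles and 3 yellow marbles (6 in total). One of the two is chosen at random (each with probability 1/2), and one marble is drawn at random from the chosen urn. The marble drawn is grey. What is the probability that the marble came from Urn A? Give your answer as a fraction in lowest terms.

4/15

P(grey | Urn A) = 2/11; P(grey | Urn B) = 1/2.
P(grey) = 1/2·2/11 + 1/2·1/2 = 15/44.
By Bayes' rule, P(Urn A | grey) = 1/11 / 15/44 = 4/15 ≈ 0.2667.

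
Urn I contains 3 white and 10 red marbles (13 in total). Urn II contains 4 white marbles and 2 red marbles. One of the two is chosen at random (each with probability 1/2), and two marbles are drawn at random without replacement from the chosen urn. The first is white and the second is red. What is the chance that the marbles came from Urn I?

P(E | Urn I) = 5/26; P(E | Urn II) = 4/15.
P(E) = 1/2·5/26 + 1/2·4/15 = 179/780.
By Bayes' rule, P(Urn I | E) = 5/52 / 179/780 = 75/179 ≈ 0.4190.

75/179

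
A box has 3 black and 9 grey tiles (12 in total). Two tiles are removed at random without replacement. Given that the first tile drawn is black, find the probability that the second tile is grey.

9/11

After removing 1 black, the box has 9 grey out of 11 remaining.
P(second is grey | given) = 9/11 ≈ 0.8182.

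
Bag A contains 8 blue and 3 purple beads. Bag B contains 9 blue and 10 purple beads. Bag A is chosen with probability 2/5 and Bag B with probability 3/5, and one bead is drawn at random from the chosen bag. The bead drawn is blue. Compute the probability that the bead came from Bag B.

P(blue | Bag A) = 8/11; P(blue | Bag B) = 9/19.
P(blue) = 2/5·8/11 + 3/5·9/19 = 601/1045.
By Bayes' rule, P(Bag B | blue) = 27/95 / 601/1045 = 297/601 ≈ 0.4942.

297/601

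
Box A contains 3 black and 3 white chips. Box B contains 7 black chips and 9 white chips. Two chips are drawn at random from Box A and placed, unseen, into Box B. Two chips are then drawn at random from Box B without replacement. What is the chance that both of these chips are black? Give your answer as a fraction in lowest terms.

Condition on how many of the transferred chips are black (from Box A: 3 black of 6; then Box B has 18 total).
  0 black: C(3,0)C(3,2)/C(6,2) = 1/5; then P = C(7,2)/C(18,2) = 7/51
  1 black: C(3,1)C(3,1)/C(6,2) = 3/5; then P = C(8,2)/C(18,2) = 28/153
  2 black: C(3,2)C(3,0)/C(6,2) = 1/5; then P = C(9,2)/C(18,2) = 4/17
P(both black) = 47/255 ≈ 0.1843.

47/255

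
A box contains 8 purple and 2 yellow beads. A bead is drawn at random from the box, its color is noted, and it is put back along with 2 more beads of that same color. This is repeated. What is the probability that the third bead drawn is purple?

Sum over the four possibilities for the first two draws (purple/not-purple each), tracking how the purple count and total change by +2 per draw.
P(third is purple) = 4/5 ≈ 0.8000. (In a Pólya urn every draw has the same marginal probability 8/10.)

4/5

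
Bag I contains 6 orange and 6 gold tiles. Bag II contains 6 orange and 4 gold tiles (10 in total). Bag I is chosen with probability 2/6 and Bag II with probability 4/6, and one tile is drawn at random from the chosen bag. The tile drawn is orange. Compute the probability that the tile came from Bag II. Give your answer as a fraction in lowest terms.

12/17

P(orange | Bag I) = 1/2; P(orange | Bag II) = 3/5.
P(orange) = 1/3·1/2 + 2/3·3/5 = 17/30.
By Bayes' rule, P(Bag II | orange) = 2/5 / 17/30 = 12/17 ≈ 0.7059.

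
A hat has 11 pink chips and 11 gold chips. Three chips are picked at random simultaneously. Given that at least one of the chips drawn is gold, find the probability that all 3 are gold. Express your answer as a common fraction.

P(all 3 gold) = C(11,3)/C(22,3) = 3/28; P(at least one gold) = 1 − C(11,3)/C(22,3) = 25/28.
Since 'all 3 gold' ⊆ 'at least one gold', P(all 3 | at least one) = 3/28 / 25/28 = 3/25 ≈ 0.1200.

3/25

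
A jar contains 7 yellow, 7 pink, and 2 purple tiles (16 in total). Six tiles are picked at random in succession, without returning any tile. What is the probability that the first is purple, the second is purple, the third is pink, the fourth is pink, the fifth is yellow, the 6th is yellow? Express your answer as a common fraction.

7/11440

Multiply the conditional probability of each draw in order, without replacement, so each draw removes one from its color and from the total.
P = (2/16) · (1/15) · (7/14) · (6/13) · (7/12) · (6/11) = 7/11440 ≈ 0.0006.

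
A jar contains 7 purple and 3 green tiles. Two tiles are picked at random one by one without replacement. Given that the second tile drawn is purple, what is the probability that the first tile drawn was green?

1/3

P(first=green and the second tile drawn is purple) = (3/10)·(7/9) = 7/30.
P(the second tile drawn is purple) = Σ over first color = 7/15 + 7/30 = 7/10.
By Bayes, P(first=green | the second tile drawn is purple) = 7/30 / 7/10 = 1/3 ≈ 0.3333.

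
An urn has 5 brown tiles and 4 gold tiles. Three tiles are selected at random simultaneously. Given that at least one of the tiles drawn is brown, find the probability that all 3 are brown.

1/8

P(all 3 brown) = C(5,3)/C(9,3) = 5/42; P(at least one brown) = 1 − C(4,3)/C(9,3) = 20/21.
Since 'all 3 brown' ⊆ 'at least one brown', P(all 3 | at least one) = 5/42 / 20/21 = 1/8 ≈ 0.1250.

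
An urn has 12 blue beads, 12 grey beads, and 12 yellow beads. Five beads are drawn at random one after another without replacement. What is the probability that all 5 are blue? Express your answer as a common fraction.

1/476

Unordered draws without replacement: count favorable combinations over C(36,5).
Favorable = C(12,5) · C(12,0) · C(12,0) = 792; total = C(36,5) = 376992.
P = 792/376992 = 1/476 ≈ 0.0021.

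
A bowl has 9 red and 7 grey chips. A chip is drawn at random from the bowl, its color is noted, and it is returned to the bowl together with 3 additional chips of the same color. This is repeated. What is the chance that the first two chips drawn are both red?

27/76

After a red draw the bowl holds 12 red out of 19.
P = (9/16)·(12/19) = 27/76 ≈ 0.3553.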